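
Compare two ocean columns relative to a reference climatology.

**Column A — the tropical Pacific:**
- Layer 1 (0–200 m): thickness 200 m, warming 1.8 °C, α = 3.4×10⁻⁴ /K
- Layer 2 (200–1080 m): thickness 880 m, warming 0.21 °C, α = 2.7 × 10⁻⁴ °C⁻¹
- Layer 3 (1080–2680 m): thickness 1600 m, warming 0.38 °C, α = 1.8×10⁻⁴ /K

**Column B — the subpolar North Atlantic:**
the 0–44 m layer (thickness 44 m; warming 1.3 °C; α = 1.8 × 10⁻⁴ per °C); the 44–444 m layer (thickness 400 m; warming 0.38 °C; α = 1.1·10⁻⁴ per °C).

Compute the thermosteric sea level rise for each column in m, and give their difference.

A Layer 1: 3.4×10⁻⁴ × 200 × 1.8 = 0.12240 m
A Layer 2: 880 × 2.7×10⁻⁴ × 0.21 = 0.049896 m
A 1080–2680 m: 0.38 × 1.8×10⁻⁴ × 1600 = 0.10944 m
A total: 0.281736 m
B 1.3 × 1.8×10⁻⁴ × 44 = 0.010296 m
B 44–444 m: 400 × 0.38 × 1.1×10⁻⁴ = 0.01672 m
B total: 0.027016 m
Difference: 0.281736 − 0.027016 = 0.25472 m

Δh_A ≈ 0.28 m, Δh_B ≈ 0.027 m; difference ≈ 0.25 m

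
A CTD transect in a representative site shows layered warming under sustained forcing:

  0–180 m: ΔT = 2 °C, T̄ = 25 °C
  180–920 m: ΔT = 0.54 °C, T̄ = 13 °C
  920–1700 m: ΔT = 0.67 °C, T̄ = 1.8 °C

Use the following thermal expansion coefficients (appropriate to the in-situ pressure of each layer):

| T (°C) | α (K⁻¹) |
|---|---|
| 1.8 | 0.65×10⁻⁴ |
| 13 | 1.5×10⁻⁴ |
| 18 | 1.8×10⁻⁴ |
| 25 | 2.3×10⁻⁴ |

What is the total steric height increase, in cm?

Layer 1 at 25 °C → α = 2.3×10⁻⁴ K⁻¹
Layer 2 at 13 °C → α = 1.5×10⁻⁴ K⁻¹
Layer 3 at 1.8 °C → α = 0.65×10⁻⁴ K⁻¹
0–180 m: 2 × 2.3×10⁻⁴ × 180 = 0.08280 m
Layer 2: 1.5×10⁻⁴ × 740 × 0.54 = 0.05994 m
920–1700 m: 0.65×10⁻⁴ × 0.67 × 780 = 0.033969 m
Δh = 0.08280 + 0.05994 + 0.033969 = 0.176709 m

about 17.7 cm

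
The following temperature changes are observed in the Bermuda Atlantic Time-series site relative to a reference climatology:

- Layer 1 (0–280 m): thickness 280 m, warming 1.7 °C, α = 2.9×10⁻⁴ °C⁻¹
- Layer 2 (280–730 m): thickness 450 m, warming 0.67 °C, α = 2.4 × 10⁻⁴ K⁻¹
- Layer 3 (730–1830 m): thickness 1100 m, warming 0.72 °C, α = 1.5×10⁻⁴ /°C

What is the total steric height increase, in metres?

2.9×10⁻⁴ × 280 × 1.7 = 0.13804 m
280–730 m: 0.67 × 450 × 2.4×10⁻⁴ = 0.07236 m
1.5×10⁻⁴ × 0.72 × 1100 = 0.11880 m
Δh = 0.13804 + 0.07236 + 0.11880 = 0.32920 m

Δh ≈ 0.329 m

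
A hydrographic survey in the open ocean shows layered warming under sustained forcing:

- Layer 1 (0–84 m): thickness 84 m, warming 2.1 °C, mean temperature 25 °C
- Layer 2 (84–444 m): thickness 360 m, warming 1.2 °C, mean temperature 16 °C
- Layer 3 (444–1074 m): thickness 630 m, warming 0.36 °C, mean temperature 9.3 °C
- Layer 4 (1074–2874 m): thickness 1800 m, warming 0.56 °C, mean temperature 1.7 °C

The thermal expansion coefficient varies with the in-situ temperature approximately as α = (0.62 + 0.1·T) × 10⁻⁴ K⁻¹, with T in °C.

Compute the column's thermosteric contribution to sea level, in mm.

Layer 1: α = (0.62 + 0.1×25)×10⁻⁴ = 3.12×10⁻⁴ K⁻¹
Layer 2: α = (0.62 + 0.1×16)×10⁻⁴ = 2.22×10⁻⁴ K⁻¹
Layer 3: α = (0.62 + 0.1×9.3)×10⁻⁴ = 1.55×10⁻⁴ K⁻¹
Layer 4: α = (0.62 + 0.1×1.7)×10⁻⁴ = 0.79×10⁻⁴ K⁻¹
84 × 2.1 × 3.12×10⁻⁴ = 0.0550368 m
Layer 2: 2.22×10⁻⁴ × 360 × 1.2 = 0.095904 m
444–1074 m: 1.55×10⁻⁴ × 630 × 0.36 = 0.035154 m
Layer 4: 0.56 × 1800 × 0.79×10⁻⁴ = 0.079632 m
Δh = 0.0550368 + 0.095904 + 0.035154 + 0.079632 = 0.2657268 m ≈ 266 mm

about 266 mm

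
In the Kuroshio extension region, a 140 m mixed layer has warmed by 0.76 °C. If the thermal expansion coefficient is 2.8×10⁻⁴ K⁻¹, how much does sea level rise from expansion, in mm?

Δh = αΔT·H = 2.8×10⁻⁴ × 0.76 × 140 = 0.029792 m

Δh ≈ 30 mm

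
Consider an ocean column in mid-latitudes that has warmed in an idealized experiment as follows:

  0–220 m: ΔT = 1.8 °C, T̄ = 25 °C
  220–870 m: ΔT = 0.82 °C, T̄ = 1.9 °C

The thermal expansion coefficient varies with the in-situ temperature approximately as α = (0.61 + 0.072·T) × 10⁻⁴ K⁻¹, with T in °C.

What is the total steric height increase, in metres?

Layer 1: α = (0.61 + 0.072×25)×10⁻⁴ = 2.41×10⁻⁴ K⁻¹
Layer 2: α = (0.61 + 0.072×1.9)×10⁻⁴ = 0.7468×10⁻⁴ K⁻¹
0–220 m: 1.8 × 220 × 2.41×10⁻⁴ = 0.095436 m
220–870 m: 0.7468×10⁻⁴ × 650 × 0.82 = 0.03980444 m
Δh = 0.095436 + 0.03980444 = 0.13524044 m

Δh ≈ 0.135 m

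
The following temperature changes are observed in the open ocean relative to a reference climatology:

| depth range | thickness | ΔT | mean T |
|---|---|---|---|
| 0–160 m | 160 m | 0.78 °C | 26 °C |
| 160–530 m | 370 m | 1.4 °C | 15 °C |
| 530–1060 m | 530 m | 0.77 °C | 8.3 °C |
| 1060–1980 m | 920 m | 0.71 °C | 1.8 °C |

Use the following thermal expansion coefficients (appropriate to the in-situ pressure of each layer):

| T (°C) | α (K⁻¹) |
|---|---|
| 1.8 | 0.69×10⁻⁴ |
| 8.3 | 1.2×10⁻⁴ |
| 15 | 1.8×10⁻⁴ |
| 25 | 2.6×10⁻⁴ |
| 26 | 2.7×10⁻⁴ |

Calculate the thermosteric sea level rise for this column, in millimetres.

Layer 1 at 26 °C → α = 2.7×10⁻⁴ K⁻¹
Layer 2 at 15 °C → α = 1.8×10⁻⁴ K⁻¹
Layer 3 at 8.3 °C → α = 1.2×10⁻⁴ K⁻¹
Layer 4 at 1.8 °C → α = 0.69×10⁻⁴ K⁻¹
2.7×10⁻⁴ × 0.78 × 160 = 0.033696 m
Layer 2: 370 × 1.4 × 1.8×10⁻⁴ = 0.09324 m
Layer 3: 0.77 × 1.2×10⁻⁴ × 530 = 0.048972 m
Layer 4: 0.71 × 920 × 0.69×10⁻⁴ = 0.0450708 m
Δh = 0.033696 + 0.09324 + 0.048972 + 0.0450708 = 0.2209788 m ≈ 221 mm

Δh = 221 mm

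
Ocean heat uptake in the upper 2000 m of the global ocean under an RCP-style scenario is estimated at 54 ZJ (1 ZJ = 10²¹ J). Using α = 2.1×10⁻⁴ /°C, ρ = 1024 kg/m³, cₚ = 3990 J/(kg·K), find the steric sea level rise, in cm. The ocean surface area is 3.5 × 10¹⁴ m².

Per unit area: Q = 54×10²¹ / (3.5×10¹⁴) ≈ 1.543×10⁸ J/m²
Δh = αQ/(ρcₚ) = 2.1×10⁻⁴ × 1.543×10⁸ / (1024 × 3990) ≈ 0.0079307 m

about 0.79 cm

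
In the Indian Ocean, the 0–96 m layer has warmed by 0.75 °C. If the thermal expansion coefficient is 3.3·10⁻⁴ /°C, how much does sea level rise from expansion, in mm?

Δh = 23.8 mm

Δh = αΔT·H = 3.3×10⁻⁴ × 0.75 × 96 = 0.02376 m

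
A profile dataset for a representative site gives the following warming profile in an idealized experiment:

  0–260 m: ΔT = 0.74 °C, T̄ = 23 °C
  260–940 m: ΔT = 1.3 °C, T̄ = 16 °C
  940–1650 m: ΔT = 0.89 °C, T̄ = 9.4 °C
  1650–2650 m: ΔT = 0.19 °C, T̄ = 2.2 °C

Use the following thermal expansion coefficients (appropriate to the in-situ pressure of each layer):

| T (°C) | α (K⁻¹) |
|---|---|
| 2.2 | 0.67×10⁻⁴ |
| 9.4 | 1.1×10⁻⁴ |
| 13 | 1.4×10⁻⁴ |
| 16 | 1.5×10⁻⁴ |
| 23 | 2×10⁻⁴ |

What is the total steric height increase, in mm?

Δh ≈ 253 mm

Layer 1 at 23 °C → α = 2×10⁻⁴ K⁻¹
Layer 2 at 16 °C → α = 1.5×10⁻⁴ K⁻¹
Layer 3 at 9.4 °C → α = 1.1×10⁻⁴ K⁻¹
Layer 4 at 2.2 °C → α = 0.67×10⁻⁴ K⁻¹
Layer 1: 0.74 × 260 × 2×10⁻⁴ = 0.03848 m
Layer 2: 680 × 1.3 × 1.5×10⁻⁴ = 0.13260 m
940–1650 m: 0.89 × 710 × 1.1×10⁻⁴ = 0.069509 m
0.67×10⁻⁴ × 0.19 × 1000 = 0.01273 m
Δh = 0.03848 + 0.13260 + 0.069509 + 0.01273 = 0.253319 m ≈ 253 mm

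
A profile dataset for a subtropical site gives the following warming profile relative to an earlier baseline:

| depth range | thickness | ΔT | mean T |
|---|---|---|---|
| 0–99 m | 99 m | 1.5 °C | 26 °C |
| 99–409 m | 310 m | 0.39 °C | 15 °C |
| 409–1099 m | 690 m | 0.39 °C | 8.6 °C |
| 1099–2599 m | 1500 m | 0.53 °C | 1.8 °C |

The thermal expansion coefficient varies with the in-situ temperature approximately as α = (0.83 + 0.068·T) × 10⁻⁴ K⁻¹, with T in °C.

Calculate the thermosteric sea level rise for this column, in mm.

Layer 1: α = (0.83 + 0.068×26)×10⁻⁴ = 2.598×10⁻⁴ K⁻¹
Layer 2: α = (0.83 + 0.068×15)×10⁻⁴ = 1.85×10⁻⁴ K⁻¹
Layer 3: α = (0.83 + 0.068×8.6)×10⁻⁴ = 1.4148×10⁻⁴ K⁻¹
Layer 4: α = (0.83 + 0.068×1.8)×10⁻⁴ = 0.9524×10⁻⁴ K⁻¹
2.598×10⁻⁴ × 1.5 × 99 = 0.0385803 m
310 × 0.39 × 1.85×10⁻⁴ = 0.0223665 m
690 × 1.4148×10⁻⁴ × 0.39 = 0.038072268 m
0.53 × 0.9524×10⁻⁴ × 1500 = 0.0757158 m
Δh = 0.0385803 + 0.0223665 + 0.038072268 + 0.0757158 = 0.174734868 m

170 mm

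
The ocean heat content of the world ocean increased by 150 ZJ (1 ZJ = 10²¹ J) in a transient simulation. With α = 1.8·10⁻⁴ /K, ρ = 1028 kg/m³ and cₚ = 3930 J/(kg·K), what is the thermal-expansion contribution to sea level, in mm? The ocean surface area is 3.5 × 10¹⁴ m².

Δh = 19 mm

Per unit area: Q = 150×10²¹ / (3.5×10¹⁴) ≈ 4.286×10⁸ J/m²
Δh = αQ/(ρcₚ) = 1.8×10⁻⁴ × 4.286×10⁸ / (1028 × 3930) ≈ 0.019096 m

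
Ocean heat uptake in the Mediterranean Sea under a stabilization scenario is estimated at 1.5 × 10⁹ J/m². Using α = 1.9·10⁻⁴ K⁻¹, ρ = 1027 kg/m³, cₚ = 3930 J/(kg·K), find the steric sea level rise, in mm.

Δh = 70.6 mm

Δh = αQ/(ρcₚ) = 1.9×10⁻⁴ × 1.5×10⁹ / (1027 × 3930) ≈ 0.070613 m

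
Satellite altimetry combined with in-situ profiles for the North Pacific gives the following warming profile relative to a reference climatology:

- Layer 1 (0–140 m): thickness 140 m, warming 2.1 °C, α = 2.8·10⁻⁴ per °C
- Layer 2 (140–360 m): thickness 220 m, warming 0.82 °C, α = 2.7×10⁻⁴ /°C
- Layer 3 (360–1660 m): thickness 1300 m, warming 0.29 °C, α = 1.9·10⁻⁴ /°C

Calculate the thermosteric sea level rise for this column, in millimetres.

2.8×10⁻⁴ × 2.1 × 140 = 0.08232 m
140–360 m: 2.7×10⁻⁴ × 220 × 0.82 = 0.048708 m
360–1660 m: 1300 × 1.9×10⁻⁴ × 0.29 = 0.07163 m
Δh = 0.08232 + 0.048708 + 0.07163 = 0.202658 m

about 203 mm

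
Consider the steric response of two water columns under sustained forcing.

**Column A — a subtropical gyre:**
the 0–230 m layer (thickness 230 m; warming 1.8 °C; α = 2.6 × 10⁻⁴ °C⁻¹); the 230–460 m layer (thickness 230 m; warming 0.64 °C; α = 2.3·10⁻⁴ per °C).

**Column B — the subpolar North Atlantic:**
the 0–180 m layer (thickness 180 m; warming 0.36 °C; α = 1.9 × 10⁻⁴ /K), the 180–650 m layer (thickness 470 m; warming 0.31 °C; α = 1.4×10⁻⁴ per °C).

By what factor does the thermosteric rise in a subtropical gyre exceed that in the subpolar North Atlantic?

A 0–230 m: 2.6×10⁻⁴ × 1.8 × 230 = 0.10764 m
A 230–460 m: 0.64 × 2.3×10⁻⁴ × 230 = 0.033856 m
A total: 0.141496 m
B 1.9×10⁻⁴ × 0.36 × 180 = 0.012312 m
B Layer 2: 470 × 0.31 × 1.4×10⁻⁴ = 0.020398 m
B total: 0.03271 m
Ratio: 0.141496 / 0.03271 ≈ 4.326

≈ 4.3×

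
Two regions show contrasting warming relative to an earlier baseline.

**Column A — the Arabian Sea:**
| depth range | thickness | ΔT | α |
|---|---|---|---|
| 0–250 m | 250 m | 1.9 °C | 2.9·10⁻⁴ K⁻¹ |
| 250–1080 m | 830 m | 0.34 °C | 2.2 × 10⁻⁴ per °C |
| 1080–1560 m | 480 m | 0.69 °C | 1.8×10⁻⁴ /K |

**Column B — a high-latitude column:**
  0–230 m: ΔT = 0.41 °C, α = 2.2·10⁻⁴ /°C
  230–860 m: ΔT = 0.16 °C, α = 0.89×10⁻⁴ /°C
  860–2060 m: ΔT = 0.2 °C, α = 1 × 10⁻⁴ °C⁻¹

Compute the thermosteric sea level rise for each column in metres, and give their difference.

A 250 × 1.9 × 2.9×10⁻⁴ = 0.13775 m
A 2.2×10⁻⁴ × 0.34 × 830 = 0.062084 m
A Layer 3: 1.8×10⁻⁴ × 480 × 0.69 = 0.059616 m
A total: 0.25945 m
B 230 × 0.41 × 2.2×10⁻⁴ = 0.020746 m
B Layer 2: 0.16 × 630 × 0.89×10⁻⁴ = 0.0089712 m
B 860–2060 m: 1200 × 0.2 × 1×10⁻⁴ = 0.02400 m
B total: 0.0537172 m
Difference: 0.25945 − 0.0537172 = 0.2057328 m

Δh_A ≈ 0.26 m, Δh_B ≈ 0.054 m; difference ≈ 0.21 m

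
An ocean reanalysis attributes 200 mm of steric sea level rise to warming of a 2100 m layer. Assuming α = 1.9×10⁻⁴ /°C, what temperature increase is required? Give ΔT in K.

ΔT = Δh/(αH) = 0.2 / (1.9×10⁻⁴ × 2100) ≈ 0.5013 K

about 0.501 K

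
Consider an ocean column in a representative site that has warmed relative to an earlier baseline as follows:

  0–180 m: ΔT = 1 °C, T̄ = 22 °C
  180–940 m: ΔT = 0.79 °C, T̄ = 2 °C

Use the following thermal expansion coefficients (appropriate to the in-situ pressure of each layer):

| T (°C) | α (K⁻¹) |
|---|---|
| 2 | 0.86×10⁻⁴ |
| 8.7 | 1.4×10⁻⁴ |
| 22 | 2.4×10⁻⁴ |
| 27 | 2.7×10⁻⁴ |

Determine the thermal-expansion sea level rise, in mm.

Δh ≈ 94.8 mm

Layer 1 at 22 °C → α = 2.4×10⁻⁴ K⁻¹
Layer 2 at 2 °C → α = 0.86×10⁻⁴ K⁻¹
180 × 2.4×10⁻⁴ × 1 = 0.04320 m
0.79 × 0.86×10⁻⁴ × 760 = 0.0516344 m
Δh = 0.04320 + 0.0516344 = 0.0948344 m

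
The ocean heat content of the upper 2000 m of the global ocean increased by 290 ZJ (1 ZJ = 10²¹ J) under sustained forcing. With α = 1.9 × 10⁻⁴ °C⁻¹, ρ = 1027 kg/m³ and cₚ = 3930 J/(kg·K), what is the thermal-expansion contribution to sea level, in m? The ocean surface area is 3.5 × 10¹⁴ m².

0.0390 m of thermosteric rise

Per unit area: Q = 290×10²¹ / (3.5×10¹⁴) ≈ 8.286×10⁸ J/m²
Δh = αQ/(ρcₚ) = 1.9×10⁻⁴ × 8.286×10⁸ / (1027 × 3930) ≈ 0.039006 m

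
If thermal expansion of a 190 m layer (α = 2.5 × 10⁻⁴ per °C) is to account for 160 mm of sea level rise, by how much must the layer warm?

ΔT = Δh/(αH) = 0.16 / (2.5×10⁻⁴ × 190) ≈ 3.368 °C

ΔT ≈ 3.37 °C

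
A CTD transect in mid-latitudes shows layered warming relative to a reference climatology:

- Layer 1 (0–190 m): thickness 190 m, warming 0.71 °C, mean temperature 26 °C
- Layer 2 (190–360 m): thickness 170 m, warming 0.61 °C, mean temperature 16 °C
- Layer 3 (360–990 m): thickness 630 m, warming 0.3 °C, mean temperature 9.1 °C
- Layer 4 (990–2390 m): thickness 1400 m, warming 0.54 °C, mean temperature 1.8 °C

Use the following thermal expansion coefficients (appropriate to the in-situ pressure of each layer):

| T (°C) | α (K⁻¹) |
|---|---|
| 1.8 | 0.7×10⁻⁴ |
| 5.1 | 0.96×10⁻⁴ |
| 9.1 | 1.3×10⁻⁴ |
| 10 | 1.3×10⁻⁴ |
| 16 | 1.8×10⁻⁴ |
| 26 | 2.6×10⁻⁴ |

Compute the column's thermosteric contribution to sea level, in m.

0.13 m

Layer 1 at 26 °C → α = 2.6×10⁻⁴ K⁻¹
Layer 2 at 16 °C → α = 1.8×10⁻⁴ K⁻¹
Layer 3 at 9.1 °C → α = 1.3×10⁻⁴ K⁻¹
Layer 4 at 1.8 °C → α = 0.7×10⁻⁴ K⁻¹
Layer 1: 2.6×10⁻⁴ × 190 × 0.71 = 0.035074 m
190–360 m: 1.8×10⁻⁴ × 0.61 × 170 = 0.018666 m
1.3×10⁻⁴ × 0.3 × 630 = 0.02457 m
Layer 4: 0.54 × 0.7×10⁻⁴ × 1400 = 0.05292 m
Δh = 0.035074 + 0.018666 + 0.02457 + 0.05292 = 0.13123 m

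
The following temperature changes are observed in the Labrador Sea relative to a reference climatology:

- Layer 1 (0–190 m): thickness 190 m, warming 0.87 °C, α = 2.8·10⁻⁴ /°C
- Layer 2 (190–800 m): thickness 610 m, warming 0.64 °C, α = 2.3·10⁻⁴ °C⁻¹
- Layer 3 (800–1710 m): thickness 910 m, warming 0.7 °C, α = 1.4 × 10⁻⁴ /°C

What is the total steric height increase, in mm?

about 225 mm

190 × 0.87 × 2.8×10⁻⁴ = 0.046284 m
610 × 2.3×10⁻⁴ × 0.64 = 0.089792 m
Layer 3: 0.7 × 910 × 1.4×10⁻⁴ = 0.08918 m
Δh = 0.046284 + 0.089792 + 0.08918 = 0.225256 m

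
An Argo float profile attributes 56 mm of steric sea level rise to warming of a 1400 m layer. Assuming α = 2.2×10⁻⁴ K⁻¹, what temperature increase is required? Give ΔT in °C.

ΔT = Δh/(αH) = 0.056 / (2.2×10⁻⁴ × 1400) ≈ 0.1818 °C

ΔT ≈ 0.182 °C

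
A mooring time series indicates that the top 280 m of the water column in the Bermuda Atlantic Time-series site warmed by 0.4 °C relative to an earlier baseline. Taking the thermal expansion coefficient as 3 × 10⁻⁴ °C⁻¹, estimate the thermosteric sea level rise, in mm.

33.6 mm of thermosteric rise

Δh = αΔT·H = 3×10⁻⁴ × 0.4 × 280 = 0.03360 m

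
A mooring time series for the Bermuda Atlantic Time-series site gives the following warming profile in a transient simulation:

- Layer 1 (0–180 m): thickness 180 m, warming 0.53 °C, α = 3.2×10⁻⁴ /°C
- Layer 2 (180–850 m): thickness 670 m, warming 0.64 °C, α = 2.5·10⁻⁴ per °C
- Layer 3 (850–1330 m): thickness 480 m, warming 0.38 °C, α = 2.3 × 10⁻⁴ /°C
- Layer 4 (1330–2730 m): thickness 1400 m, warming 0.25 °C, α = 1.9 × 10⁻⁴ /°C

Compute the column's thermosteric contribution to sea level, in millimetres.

246 mm

0–180 m: 180 × 3.2×10⁻⁴ × 0.53 = 0.030528 m
Layer 2: 670 × 2.5×10⁻⁴ × 0.64 = 0.10720 m
Layer 3: 0.38 × 480 × 2.3×10⁻⁴ = 0.041952 m
Layer 4: 0.25 × 1.9×10⁻⁴ × 1400 = 0.06650 m
Δh = 0.030528 + 0.10720 + 0.041952 + 0.06650 = 0.24618 m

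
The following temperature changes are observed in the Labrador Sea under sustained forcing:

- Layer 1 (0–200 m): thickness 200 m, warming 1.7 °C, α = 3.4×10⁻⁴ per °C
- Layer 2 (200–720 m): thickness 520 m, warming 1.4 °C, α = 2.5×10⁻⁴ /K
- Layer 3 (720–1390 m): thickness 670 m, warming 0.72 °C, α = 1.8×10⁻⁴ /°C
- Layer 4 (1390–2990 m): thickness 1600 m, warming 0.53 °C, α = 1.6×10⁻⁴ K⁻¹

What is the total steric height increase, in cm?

Layer 1: 1.7 × 3.4×10⁻⁴ × 200 = 0.11560 m
2.5×10⁻⁴ × 1.4 × 520 = 0.18200 m
Layer 3: 0.72 × 1.8×10⁻⁴ × 670 = 0.086832 m
Layer 4: 1600 × 1.6×10⁻⁴ × 0.53 = 0.13568 m
Δh = 0.11560 + 0.18200 + 0.086832 + 0.13568 = 0.520112 m

about 52.0 cm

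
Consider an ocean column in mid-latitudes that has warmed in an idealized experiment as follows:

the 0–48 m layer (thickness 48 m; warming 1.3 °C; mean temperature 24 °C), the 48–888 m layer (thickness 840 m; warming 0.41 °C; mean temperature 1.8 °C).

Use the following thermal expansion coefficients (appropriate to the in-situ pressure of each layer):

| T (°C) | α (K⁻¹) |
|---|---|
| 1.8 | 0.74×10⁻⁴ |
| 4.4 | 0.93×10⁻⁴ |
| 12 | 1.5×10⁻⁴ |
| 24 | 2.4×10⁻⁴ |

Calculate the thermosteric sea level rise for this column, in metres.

about 0.0405 m

Layer 1 at 24 °C → α = 2.4×10⁻⁴ K⁻¹
Layer 2 at 1.8 °C → α = 0.74×10⁻⁴ K⁻¹
0–48 m: 48 × 2.4×10⁻⁴ × 1.3 = 0.014976 m
Layer 2: 0.41 × 840 × 0.74×10⁻⁴ = 0.0254856 m
Δh = 0.014976 + 0.0254856 = 0.0404616 m ≈ 0.0405 m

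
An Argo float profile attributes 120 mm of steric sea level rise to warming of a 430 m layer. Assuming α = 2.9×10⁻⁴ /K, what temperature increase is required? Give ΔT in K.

ΔT = Δh/(αH) = 0.12 / (2.9×10⁻⁴ × 430) ≈ 0.9623 K

about 0.96 K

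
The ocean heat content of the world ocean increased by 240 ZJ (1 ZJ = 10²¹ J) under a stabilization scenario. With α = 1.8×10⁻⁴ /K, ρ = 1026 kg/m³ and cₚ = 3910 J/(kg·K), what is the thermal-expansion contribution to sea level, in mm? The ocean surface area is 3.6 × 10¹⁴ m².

Per unit area: Q = 240×10²¹ / (3.6×10¹⁴) ≈ 6.667×10⁸ J/m²
Δh = αQ/(ρcₚ) = 1.8×10⁻⁴ × 6.667×10⁸ / (1026 × 3910) ≈ 0.029914 m

Δh = 29.9 mm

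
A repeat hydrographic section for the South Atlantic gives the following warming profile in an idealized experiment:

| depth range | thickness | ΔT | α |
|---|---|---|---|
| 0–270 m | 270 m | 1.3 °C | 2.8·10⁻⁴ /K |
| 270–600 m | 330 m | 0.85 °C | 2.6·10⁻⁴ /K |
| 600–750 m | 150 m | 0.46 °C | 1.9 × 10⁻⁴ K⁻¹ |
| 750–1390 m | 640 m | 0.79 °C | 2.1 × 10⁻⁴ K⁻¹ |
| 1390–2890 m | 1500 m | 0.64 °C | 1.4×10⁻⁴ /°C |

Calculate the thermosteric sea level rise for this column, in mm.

Δh = 425 mm

0–270 m: 1.3 × 270 × 2.8×10⁻⁴ = 0.09828 m
270–600 m: 0.85 × 2.6×10⁻⁴ × 330 = 0.07293 m
Layer 3: 150 × 0.46 × 1.9×10⁻⁴ = 0.01311 m
0.79 × 2.1×10⁻⁴ × 640 = 0.106176 m
1.4×10⁻⁴ × 1500 × 0.64 = 0.13440 m
Δh = 0.09828 + 0.07293 + 0.01311 + 0.106176 + 0.13440 = 0.424896 m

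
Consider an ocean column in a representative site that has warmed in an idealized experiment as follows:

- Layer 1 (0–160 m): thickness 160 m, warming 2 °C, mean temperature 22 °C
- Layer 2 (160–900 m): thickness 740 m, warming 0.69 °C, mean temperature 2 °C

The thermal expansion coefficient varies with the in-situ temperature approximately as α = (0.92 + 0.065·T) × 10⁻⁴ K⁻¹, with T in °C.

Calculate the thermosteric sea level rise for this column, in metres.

about 0.129 m

Layer 1: α = (0.92 + 0.065×22)×10⁻⁴ = 2.35×10⁻⁴ K⁻¹
Layer 2: α = (0.92 + 0.065×2)×10⁻⁴ = 1.05×10⁻⁴ K⁻¹
0–160 m: 160 × 2 × 2.35×10⁻⁴ = 0.07520 m
160–900 m: 0.69 × 740 × 1.05×10⁻⁴ = 0.053613 m
Δh = 0.07520 + 0.053613 = 0.128813 m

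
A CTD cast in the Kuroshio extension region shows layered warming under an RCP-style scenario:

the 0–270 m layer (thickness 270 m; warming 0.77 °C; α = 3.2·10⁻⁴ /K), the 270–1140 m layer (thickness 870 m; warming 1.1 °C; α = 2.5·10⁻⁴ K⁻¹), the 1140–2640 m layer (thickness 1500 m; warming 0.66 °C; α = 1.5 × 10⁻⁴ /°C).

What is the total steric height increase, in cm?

0–270 m: 3.2×10⁻⁴ × 270 × 0.77 = 0.066528 m
270–1140 m: 2.5×10⁻⁴ × 870 × 1.1 = 0.23925 m
Layer 3: 0.66 × 1500 × 1.5×10⁻⁴ = 0.14850 m
Δh = 0.066528 + 0.23925 + 0.14850 = 0.454278 m ≈ 45.4 cm

about 45.4 cm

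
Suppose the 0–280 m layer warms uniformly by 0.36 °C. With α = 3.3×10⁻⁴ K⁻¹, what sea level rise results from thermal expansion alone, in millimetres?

Δh = αΔT·H = 3.3×10⁻⁴ × 0.36 × 280 = 0.033264 m

33.3 mm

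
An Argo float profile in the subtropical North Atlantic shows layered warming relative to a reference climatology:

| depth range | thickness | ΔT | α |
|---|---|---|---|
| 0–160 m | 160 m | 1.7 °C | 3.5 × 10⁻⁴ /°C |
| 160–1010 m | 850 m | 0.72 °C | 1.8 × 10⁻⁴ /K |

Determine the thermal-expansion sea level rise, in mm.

about 205 mm

1.7 × 3.5×10⁻⁴ × 160 = 0.09520 m
Layer 2: 1.8×10⁻⁴ × 850 × 0.72 = 0.11016 m
Δh = 0.09520 + 0.11016 = 0.20536 m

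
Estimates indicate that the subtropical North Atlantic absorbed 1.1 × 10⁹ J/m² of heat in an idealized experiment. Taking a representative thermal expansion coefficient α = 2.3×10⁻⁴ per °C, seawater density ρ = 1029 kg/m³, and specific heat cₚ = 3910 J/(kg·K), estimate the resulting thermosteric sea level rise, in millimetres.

Δh = αQ/(ρcₚ) = 2.3×10⁻⁴ × 1.1×10⁹ / (1029 × 3910) ≈ 0.062882 m

Δh = 63 mm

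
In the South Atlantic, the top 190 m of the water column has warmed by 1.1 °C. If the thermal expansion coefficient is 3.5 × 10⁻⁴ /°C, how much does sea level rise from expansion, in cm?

Δh = αΔT·H = 3.5×10⁻⁴ × 1.1 × 190 = 0.07315 m

about 7.3 cm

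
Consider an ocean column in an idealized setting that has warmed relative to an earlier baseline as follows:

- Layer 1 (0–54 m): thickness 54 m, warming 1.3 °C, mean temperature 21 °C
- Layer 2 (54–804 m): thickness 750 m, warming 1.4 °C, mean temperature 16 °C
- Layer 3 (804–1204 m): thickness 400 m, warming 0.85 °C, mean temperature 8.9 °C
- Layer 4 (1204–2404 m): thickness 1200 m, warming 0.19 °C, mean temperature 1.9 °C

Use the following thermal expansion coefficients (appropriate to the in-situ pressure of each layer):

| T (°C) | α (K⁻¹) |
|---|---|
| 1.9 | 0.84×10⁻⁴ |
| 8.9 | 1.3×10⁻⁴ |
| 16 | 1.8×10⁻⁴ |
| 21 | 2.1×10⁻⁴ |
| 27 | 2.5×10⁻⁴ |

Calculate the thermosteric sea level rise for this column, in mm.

270 mm of thermosteric rise

Layer 1 at 21 °C → α = 2.1×10⁻⁴ K⁻¹
Layer 2 at 16 °C → α = 1.8×10⁻⁴ K⁻¹
Layer 3 at 8.9 °C → α = 1.3×10⁻⁴ K⁻¹
Layer 4 at 1.9 °C → α = 0.84×10⁻⁴ K⁻¹
Layer 1: 54 × 2.1×10⁻⁴ × 1.3 = 0.014742 m
54–804 m: 750 × 1.4 × 1.8×10⁻⁴ = 0.18900 m
Layer 3: 0.85 × 400 × 1.3×10⁻⁴ = 0.04420 m
1204–2404 m: 1200 × 0.19 × 0.84×10⁻⁴ = 0.019152 m
Δh = 0.014742 + 0.18900 + 0.04420 + 0.019152 = 0.267094 m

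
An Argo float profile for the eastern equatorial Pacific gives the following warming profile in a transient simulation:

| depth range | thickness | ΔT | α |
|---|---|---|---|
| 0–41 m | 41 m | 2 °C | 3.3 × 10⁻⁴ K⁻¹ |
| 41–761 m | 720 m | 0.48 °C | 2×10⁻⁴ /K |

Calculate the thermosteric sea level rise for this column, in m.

0.0962 m

2 × 41 × 3.3×10⁻⁴ = 0.02706 m
41–761 m: 720 × 0.48 × 2×10⁻⁴ = 0.06912 m
Δh = 0.02706 + 0.06912 = 0.09618 m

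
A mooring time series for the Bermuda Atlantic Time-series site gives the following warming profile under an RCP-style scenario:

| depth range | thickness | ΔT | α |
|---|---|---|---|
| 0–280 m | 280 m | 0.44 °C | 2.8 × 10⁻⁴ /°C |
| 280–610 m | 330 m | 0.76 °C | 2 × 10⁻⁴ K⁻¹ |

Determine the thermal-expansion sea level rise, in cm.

0–280 m: 2.8×10⁻⁴ × 280 × 0.44 = 0.034496 m
Layer 2: 330 × 0.76 × 2×10⁻⁴ = 0.05016 m
Δh = 0.034496 + 0.05016 = 0.084656 m

Δh ≈ 8.47 cm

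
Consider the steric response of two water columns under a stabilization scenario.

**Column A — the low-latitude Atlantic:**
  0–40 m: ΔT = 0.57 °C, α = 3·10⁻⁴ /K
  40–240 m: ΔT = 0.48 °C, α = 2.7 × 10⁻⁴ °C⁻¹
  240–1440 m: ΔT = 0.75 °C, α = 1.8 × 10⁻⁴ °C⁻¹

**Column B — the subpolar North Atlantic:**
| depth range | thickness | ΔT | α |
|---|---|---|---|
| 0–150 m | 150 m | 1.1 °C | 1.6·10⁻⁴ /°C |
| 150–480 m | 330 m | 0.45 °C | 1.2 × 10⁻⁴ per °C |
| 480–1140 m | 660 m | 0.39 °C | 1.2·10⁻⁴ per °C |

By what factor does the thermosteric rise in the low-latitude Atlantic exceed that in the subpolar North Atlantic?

a factor of 2.6

A 0–40 m: 40 × 0.57 × 3×10⁻⁴ = 0.00684 m
A Layer 2: 0.48 × 200 × 2.7×10⁻⁴ = 0.02592 m
A Layer 3: 1200 × 1.8×10⁻⁴ × 0.75 = 0.16200 m
A total: 0.19476 m
B Layer 1: 150 × 1.6×10⁻⁴ × 1.1 = 0.02640 m
B Layer 2: 0.45 × 1.2×10⁻⁴ × 330 = 0.01782 m
B 0.39 × 1.2×10⁻⁴ × 660 = 0.030888 m
B total: 0.075108 m
Ratio: 0.19476 / 0.075108 ≈ 2.593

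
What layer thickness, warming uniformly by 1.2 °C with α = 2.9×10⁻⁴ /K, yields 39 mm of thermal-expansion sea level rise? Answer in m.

H ≈ 110 m

H = Δh/(αΔT) = 0.039 / (2.9×10⁻⁴ × 1.2) ≈ 112.1 m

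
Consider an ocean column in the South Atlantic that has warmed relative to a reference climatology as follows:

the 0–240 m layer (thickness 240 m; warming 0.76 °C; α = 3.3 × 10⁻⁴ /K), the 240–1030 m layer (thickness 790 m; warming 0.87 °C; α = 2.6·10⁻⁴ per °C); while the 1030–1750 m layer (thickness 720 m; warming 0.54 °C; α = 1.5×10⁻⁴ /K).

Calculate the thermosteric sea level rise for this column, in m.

0.30 m

0–240 m: 0.76 × 3.3×10⁻⁴ × 240 = 0.060192 m
Layer 2: 0.87 × 2.6×10⁻⁴ × 790 = 0.178698 m
0.54 × 1.5×10⁻⁴ × 720 = 0.05832 m
Δh = 0.060192 + 0.178698 + 0.05832 = 0.29721 m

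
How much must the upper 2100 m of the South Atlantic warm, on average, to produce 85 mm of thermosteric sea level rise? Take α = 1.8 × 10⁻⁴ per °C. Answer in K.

ΔT ≈ 0.22 K

ΔT = Δh/(αH) = 0.085 / (1.8×10⁻⁴ × 2100) ≈ 0.2249 K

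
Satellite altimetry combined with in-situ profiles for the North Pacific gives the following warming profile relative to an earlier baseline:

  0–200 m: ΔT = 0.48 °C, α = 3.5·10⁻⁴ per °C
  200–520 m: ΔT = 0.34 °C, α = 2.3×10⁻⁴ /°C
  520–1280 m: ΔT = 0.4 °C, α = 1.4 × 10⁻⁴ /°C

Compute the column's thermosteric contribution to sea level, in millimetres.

101 mm

Layer 1: 3.5×10⁻⁴ × 0.48 × 200 = 0.03360 m
200–520 m: 2.3×10⁻⁴ × 0.34 × 320 = 0.025024 m
760 × 1.4×10⁻⁴ × 0.4 = 0.04256 m
Δh = 0.03360 + 0.025024 + 0.04256 = 0.101184 m ≈ 101 mm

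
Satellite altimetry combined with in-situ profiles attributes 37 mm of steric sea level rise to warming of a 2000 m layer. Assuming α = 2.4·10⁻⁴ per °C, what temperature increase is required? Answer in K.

ΔT ≈ 0.0771 K

ΔT = Δh/(αH) = 0.037 / (2.4×10⁻⁴ × 2000) ≈ 0.07708 K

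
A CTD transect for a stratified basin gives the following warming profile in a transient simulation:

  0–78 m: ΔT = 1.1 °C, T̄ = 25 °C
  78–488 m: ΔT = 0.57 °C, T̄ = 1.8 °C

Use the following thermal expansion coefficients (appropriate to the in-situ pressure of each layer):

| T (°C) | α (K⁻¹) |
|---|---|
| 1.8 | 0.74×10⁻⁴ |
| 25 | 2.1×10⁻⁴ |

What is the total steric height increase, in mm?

35.3 mm

Layer 1 at 25 °C → α = 2.1×10⁻⁴ K⁻¹
Layer 2 at 1.8 °C → α = 0.74×10⁻⁴ K⁻¹
78 × 2.1×10⁻⁴ × 1.1 = 0.018018 m
410 × 0.57 × 0.74×10⁻⁴ = 0.0172938 m
Δh = 0.018018 + 0.0172938 = 0.0353118 m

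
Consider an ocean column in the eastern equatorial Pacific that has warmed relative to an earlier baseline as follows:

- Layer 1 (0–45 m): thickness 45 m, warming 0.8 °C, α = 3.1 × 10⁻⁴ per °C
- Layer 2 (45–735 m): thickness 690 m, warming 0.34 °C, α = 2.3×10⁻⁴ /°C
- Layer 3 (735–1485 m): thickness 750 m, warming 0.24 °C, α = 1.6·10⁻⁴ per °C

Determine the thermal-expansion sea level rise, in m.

0–45 m: 3.1×10⁻⁴ × 0.8 × 45 = 0.01116 m
0.34 × 690 × 2.3×10⁻⁴ = 0.053958 m
735–1485 m: 0.24 × 750 × 1.6×10⁻⁴ = 0.02880 m
Δh = 0.01116 + 0.053958 + 0.02880 = 0.093918 m ≈ 0.094 m

Δh = 0.094 m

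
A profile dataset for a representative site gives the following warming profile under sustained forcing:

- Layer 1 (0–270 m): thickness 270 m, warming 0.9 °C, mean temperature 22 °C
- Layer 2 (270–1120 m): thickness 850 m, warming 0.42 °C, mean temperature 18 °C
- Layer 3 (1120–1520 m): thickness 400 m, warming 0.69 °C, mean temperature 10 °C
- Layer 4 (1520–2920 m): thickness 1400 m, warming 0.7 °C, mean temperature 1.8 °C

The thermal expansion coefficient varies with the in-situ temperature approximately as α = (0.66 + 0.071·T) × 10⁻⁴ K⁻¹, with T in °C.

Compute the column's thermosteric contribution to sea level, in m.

0.238 m of thermosteric rise

Layer 1: α = (0.66 + 0.071×22)×10⁻⁴ = 2.222×10⁻⁴ K⁻¹
Layer 2: α = (0.66 + 0.071×18)×10⁻⁴ = 1.938×10⁻⁴ K⁻¹
Layer 3: α = (0.66 + 0.071×10)×10⁻⁴ = 1.37×10⁻⁴ K⁻¹
Layer 4: α = (0.66 + 0.071×1.8)×10⁻⁴ = 0.7878×10⁻⁴ K⁻¹
270 × 0.9 × 2.222×10⁻⁴ = 0.0539946 m
850 × 0.42 × 1.938×10⁻⁴ = 0.0691866 m
0.69 × 400 × 1.37×10⁻⁴ = 0.037812 m
1400 × 0.7878×10⁻⁴ × 0.7 = 0.0772044 m
Δh = 0.0539946 + 0.0691866 + 0.037812 + 0.0772044 = 0.2381976 m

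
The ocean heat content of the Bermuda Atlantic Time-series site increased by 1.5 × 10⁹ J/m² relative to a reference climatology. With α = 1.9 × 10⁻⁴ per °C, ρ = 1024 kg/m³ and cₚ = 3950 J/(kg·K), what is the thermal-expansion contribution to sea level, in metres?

Δh = αQ/(ρcₚ) = 1.9×10⁻⁴ × 1.5×10⁹ / (1024 × 3950) ≈ 0.070461 m

Δh ≈ 0.070 m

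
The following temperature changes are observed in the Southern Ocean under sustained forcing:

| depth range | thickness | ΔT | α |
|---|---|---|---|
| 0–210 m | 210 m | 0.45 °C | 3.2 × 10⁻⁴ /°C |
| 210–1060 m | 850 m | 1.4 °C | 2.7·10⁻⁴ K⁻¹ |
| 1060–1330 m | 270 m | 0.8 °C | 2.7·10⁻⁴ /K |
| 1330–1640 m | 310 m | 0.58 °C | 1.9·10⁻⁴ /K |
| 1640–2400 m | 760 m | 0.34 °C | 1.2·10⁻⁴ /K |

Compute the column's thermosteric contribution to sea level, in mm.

0–210 m: 210 × 0.45 × 3.2×10⁻⁴ = 0.03024 m
Layer 2: 2.7×10⁻⁴ × 1.4 × 850 = 0.32130 m
1060–1330 m: 2.7×10⁻⁴ × 0.8 × 270 = 0.05832 m
1330–1640 m: 0.58 × 310 × 1.9×10⁻⁴ = 0.034162 m
0.34 × 760 × 1.2×10⁻⁴ = 0.031008 m
Δh = 0.03024 + 0.32130 + 0.05832 + 0.034162 + 0.031008 = 0.47503 m ≈ 475 mm

475 mm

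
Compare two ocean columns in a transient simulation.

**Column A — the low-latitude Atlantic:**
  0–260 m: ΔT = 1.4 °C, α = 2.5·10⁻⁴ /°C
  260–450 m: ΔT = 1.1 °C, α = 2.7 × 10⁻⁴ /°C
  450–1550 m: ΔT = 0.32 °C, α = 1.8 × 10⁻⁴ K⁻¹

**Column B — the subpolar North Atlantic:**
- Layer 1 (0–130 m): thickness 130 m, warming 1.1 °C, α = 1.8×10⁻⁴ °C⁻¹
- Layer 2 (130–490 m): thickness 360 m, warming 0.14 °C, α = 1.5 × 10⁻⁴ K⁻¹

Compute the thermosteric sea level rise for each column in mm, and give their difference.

A 2.5×10⁻⁴ × 260 × 1.4 = 0.09100 m
A Layer 2: 190 × 2.7×10⁻⁴ × 1.1 = 0.05643 m
A Layer 3: 1.8×10⁻⁴ × 0.32 × 1100 = 0.06336 m
A total: 0.21079 m
B 130 × 1.1 × 1.8×10⁻⁴ = 0.02574 m
B 130–490 m: 0.14 × 1.5×10⁻⁴ × 360 = 0.00756 m
B total: 0.03330 m
Difference: 0.21079 − 0.03330 = 0.17749 m

A: 211 mm; B: 33.3 mm; difference 177 mm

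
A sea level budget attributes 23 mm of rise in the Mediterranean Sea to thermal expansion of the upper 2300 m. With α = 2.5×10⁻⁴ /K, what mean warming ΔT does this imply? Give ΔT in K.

ΔT = Δh/(αH) = 0.023 / (2.5×10⁻⁴ × 2300) = 0.04000 K

about 0.0400 K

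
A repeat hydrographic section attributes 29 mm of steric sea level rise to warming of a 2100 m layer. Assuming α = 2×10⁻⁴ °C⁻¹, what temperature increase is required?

ΔT ≈ 0.069 K

ΔT = Δh/(αH) = 0.029 / (2×10⁻⁴ × 2100) ≈ 0.06905 K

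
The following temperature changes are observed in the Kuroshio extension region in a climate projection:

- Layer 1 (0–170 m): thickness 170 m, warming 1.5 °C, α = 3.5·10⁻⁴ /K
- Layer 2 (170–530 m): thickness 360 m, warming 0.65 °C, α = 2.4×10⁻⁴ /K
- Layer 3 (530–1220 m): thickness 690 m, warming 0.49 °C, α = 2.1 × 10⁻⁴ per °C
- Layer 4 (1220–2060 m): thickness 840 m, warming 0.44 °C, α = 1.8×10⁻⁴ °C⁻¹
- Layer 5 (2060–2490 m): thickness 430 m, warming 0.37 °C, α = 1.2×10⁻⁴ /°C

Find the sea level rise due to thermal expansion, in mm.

about 302 mm

170 × 1.5 × 3.5×10⁻⁴ = 0.08925 m
170–530 m: 0.65 × 360 × 2.4×10⁻⁴ = 0.05616 m
530–1220 m: 0.49 × 690 × 2.1×10⁻⁴ = 0.071001 m
1220–2060 m: 1.8×10⁻⁴ × 840 × 0.44 = 0.066528 m
0.37 × 430 × 1.2×10⁻⁴ = 0.019092 m
Δh = 0.08925 + 0.05616 + 0.071001 + 0.066528 + 0.019092 = 0.302031 m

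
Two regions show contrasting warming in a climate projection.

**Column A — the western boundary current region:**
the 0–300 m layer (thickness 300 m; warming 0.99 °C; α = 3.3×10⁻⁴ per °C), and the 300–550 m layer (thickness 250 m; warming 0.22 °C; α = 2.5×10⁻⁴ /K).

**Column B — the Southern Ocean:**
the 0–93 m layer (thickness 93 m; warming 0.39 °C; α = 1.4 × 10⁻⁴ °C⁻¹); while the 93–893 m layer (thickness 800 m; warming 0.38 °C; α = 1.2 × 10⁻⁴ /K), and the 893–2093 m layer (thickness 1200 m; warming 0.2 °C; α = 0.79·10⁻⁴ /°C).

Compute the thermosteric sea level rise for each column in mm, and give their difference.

A Layer 1: 300 × 3.3×10⁻⁴ × 0.99 = 0.09801 m
A 2.5×10⁻⁴ × 250 × 0.22 = 0.01375 m
A total: 0.11176 m
B 1.4×10⁻⁴ × 0.39 × 93 = 0.0050778 m
B 1.2×10⁻⁴ × 0.38 × 800 = 0.03648 m
B Layer 3: 0.2 × 1200 × 0.79×10⁻⁴ = 0.01896 m
B total: 0.0605178 m
Difference: 0.11176 − 0.0605178 = 0.0512422 m

Δh_A ≈ 112 mm, Δh_B ≈ 60.5 mm; difference ≈ 51.2 mm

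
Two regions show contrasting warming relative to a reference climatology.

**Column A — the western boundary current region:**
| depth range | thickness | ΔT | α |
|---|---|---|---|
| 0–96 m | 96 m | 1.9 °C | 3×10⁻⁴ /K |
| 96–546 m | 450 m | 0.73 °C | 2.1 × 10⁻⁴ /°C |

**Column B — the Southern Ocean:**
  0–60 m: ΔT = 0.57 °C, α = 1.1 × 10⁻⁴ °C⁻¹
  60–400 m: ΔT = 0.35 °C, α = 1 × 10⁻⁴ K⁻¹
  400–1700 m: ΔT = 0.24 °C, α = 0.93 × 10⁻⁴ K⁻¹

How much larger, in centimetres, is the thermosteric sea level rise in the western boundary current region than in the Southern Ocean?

A 0–96 m: 1.9 × 96 × 3×10⁻⁴ = 0.05472 m
A 450 × 2.1×10⁻⁴ × 0.73 = 0.068985 m
A total: 0.123705 m
B 0–60 m: 0.57 × 60 × 1.1×10⁻⁴ = 0.003762 m
B 60–400 m: 1×10⁻⁴ × 0.35 × 340 = 0.01190 m
B 0.24 × 1300 × 0.93×10⁻⁴ = 0.029016 m
B total: 0.044678 m
Difference: 0.123705 − 0.044678 = 0.079027 m

7.90 cm larger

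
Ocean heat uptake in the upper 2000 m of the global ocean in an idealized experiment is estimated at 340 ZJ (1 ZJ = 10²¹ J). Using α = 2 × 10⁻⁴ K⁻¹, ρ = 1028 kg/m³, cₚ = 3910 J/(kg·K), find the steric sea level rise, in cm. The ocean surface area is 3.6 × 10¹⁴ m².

4.7 cm of thermosteric rise

Per unit area: Q = 340×10²¹ / (3.6×10¹⁴) ≈ 9.444×10⁸ J/m²
Δh = αQ/(ρcₚ) = 2×10⁻⁴ × 9.444×10⁸ / (1028 × 3910) ≈ 0.046991 m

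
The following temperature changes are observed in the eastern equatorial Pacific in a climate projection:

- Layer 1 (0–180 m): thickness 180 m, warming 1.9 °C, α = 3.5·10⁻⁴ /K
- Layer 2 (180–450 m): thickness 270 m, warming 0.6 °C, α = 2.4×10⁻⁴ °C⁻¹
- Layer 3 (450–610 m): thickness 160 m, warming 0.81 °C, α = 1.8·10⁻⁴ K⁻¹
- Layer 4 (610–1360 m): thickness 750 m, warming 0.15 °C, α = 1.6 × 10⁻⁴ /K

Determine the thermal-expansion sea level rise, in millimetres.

200 mm of thermosteric rise

Layer 1: 3.5×10⁻⁴ × 1.9 × 180 = 0.11970 m
Layer 2: 270 × 0.6 × 2.4×10⁻⁴ = 0.03888 m
450–610 m: 1.8×10⁻⁴ × 160 × 0.81 = 0.023328 m
0.15 × 750 × 1.6×10⁻⁴ = 0.01800 m
Δh = 0.11970 + 0.03888 + 0.023328 + 0.01800 = 0.199908 m ≈ 200 mm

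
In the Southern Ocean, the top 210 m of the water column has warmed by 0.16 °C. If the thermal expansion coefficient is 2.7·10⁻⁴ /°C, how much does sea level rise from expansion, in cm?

Δh = αΔT·H = 2.7×10⁻⁴ × 0.16 × 210 = 0.009072 m

0.91 cm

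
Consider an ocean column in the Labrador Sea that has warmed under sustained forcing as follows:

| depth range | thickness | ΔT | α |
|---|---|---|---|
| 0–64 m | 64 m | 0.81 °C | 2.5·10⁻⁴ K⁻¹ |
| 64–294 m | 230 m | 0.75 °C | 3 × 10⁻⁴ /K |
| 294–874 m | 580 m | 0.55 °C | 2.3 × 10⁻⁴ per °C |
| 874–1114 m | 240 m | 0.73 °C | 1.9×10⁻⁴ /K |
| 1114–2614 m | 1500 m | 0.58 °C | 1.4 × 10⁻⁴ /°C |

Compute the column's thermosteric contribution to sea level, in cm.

Δh = 29.3 cm

0–64 m: 64 × 2.5×10⁻⁴ × 0.81 = 0.01296 m
230 × 0.75 × 3×10⁻⁴ = 0.05175 m
Layer 3: 580 × 2.3×10⁻⁴ × 0.55 = 0.07337 m
874–1114 m: 0.73 × 240 × 1.9×10⁻⁴ = 0.033288 m
Layer 5: 1.4×10⁻⁴ × 1500 × 0.58 = 0.12180 m
Δh = 0.01296 + 0.05175 + 0.07337 + 0.033288 + 0.12180 = 0.293168 m ≈ 29.3 cm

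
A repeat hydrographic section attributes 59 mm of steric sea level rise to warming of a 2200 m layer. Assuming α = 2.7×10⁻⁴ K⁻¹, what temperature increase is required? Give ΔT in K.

ΔT ≈ 0.0993 K

ΔT = Δh/(αH) = 0.059 / (2.7×10⁻⁴ × 2200) ≈ 0.09933 K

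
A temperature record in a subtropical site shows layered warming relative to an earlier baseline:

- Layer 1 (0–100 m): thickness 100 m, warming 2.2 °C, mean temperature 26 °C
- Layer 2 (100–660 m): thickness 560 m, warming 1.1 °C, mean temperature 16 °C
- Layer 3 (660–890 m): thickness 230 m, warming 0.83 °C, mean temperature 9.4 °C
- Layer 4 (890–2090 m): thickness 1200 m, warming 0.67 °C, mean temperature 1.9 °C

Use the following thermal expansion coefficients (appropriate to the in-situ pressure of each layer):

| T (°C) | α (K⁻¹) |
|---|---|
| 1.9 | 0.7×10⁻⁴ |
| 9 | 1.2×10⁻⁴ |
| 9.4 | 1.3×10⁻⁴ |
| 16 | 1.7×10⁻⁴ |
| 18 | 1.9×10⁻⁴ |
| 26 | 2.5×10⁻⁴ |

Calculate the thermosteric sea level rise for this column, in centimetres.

Δh ≈ 24.1 cm

Layer 1 at 26 °C → α = 2.5×10⁻⁴ K⁻¹
Layer 2 at 16 °C → α = 1.7×10⁻⁴ K⁻¹
Layer 3 at 9.4 °C → α = 1.3×10⁻⁴ K⁻¹
Layer 4 at 1.9 °C → α = 0.7×10⁻⁴ K⁻¹
2.5×10⁻⁴ × 100 × 2.2 = 0.05500 m
1.1 × 1.7×10⁻⁴ × 560 = 0.10472 m
Layer 3: 1.3×10⁻⁴ × 230 × 0.83 = 0.024817 m
890–2090 m: 0.7×10⁻⁴ × 0.67 × 1200 = 0.05628 m
Δh = 0.05500 + 0.10472 + 0.024817 + 0.05628 = 0.240817 m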